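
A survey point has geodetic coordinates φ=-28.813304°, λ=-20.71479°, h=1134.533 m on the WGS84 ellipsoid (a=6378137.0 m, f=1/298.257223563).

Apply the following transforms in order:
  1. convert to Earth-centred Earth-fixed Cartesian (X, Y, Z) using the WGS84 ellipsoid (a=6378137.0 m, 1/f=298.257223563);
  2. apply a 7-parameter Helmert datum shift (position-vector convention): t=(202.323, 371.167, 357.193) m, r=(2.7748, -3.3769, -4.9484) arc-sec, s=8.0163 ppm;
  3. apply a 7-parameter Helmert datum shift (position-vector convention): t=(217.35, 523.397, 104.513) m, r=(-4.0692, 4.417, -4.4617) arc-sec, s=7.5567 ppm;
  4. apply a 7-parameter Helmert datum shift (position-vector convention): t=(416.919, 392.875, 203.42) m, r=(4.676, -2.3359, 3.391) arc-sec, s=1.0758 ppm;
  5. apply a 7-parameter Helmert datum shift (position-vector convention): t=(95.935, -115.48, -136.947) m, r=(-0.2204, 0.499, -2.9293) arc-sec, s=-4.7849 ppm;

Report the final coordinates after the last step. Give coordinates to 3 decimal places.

X=5233129.192 m, Y=-1977662.169 m, Z=-3055851.974 m

start: φ=-28.813304°, λ=-20.714790°, h=1134.533 m
→ ECEF (a=6378137.000, f=1/298.257223563): X=5232208.6075, Y=-1978630.4890, Z=-3056333.7855
→ Helmert 7p (PV): X=5232455.4424, Y=-1978359.5917, Z=-3055942.0503
→ Helmert 7p (PV): X=5232604.0973, Y=-1978024.6165, Z=-3055933.6505
→ Helmert 7p (PV): X=5233093.7721, Y=-1977478.5674, Z=-3055719.1016
→ Helmert 7p (PV): X=5233129.1915, Y=-1977662.1687, Z=-3055851.9743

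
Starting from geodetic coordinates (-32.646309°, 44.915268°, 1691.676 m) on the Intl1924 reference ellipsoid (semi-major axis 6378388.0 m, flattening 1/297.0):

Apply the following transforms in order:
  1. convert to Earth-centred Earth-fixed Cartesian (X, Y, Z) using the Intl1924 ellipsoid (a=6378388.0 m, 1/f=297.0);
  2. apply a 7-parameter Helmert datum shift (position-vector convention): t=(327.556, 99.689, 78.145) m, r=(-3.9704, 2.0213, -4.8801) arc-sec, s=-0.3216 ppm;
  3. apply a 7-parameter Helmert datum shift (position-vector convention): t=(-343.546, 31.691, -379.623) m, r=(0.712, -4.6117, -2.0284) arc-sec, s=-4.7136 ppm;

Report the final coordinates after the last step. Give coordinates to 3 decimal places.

X=3808146.190 m, Y=3796695.524 m, Z=-3422256.501 m

start: φ=-32.646309°, λ=44.915268°, h=1691.676 m
→ ECEF (a=6378388.000, f=1/297.0): X=3808011.2147, Y=3796764.8653, Z=-3421960.1066
→ Helmert 7p (PV): X=3808393.8415, Y=3796707.3686, Z=-3421991.2619
→ Helmert 7p (PV): X=3808146.1898, Y=3796695.5242, Z=-3422256.5011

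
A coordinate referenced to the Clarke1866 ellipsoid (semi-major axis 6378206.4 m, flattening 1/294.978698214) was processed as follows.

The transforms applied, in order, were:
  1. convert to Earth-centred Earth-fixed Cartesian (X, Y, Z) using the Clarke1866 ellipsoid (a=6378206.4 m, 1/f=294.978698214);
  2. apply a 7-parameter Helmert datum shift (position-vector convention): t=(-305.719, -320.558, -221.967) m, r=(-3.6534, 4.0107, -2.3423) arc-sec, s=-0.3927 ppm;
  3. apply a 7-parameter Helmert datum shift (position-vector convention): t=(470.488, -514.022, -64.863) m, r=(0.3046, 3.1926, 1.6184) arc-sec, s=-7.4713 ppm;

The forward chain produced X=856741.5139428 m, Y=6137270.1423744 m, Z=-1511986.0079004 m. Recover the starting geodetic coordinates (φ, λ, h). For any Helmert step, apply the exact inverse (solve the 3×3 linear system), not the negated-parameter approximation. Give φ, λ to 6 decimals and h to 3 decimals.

start: X=856741.5139, Y=6137270.1424, Z=-1511986.0079 m
→ Helmert⁻¹: X=856348.9840, Y=6137821.0701, Z=-1511928.2503
→ Helmert⁻¹: X=856614.7274, Y=6138180.5395, Z=-1511581.5000
→ geod (Bowring, a=6378206.400): φ=-13.79639300°, λ=82.05538900°, h=2349.4490 m

φ=-13.796393°, λ=82.055389°, h=2349.449 m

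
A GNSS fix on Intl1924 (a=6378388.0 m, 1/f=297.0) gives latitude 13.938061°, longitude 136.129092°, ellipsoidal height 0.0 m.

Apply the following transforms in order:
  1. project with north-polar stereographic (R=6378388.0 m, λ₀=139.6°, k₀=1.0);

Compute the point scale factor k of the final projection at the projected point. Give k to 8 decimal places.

start: φ=13.938061°, λ=136.129092°, h=0.000 m
→ into stereo (λ₀=139.6°): φ=13.93806100°, λ−λ₀=-3.47090800°
scale k = 1.61176871

1.61176871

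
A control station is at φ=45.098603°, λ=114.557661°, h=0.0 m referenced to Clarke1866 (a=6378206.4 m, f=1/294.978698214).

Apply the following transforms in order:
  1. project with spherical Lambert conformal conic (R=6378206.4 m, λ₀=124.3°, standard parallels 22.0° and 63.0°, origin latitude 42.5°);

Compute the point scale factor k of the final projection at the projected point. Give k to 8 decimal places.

start: φ=45.098603°, λ=114.557661°, h=0.000 m
→ into lcc (λ₀=124.3°): φ=45.09860300°, λ−λ₀=-9.74233900°
scale k = 0.93608766

0.93608766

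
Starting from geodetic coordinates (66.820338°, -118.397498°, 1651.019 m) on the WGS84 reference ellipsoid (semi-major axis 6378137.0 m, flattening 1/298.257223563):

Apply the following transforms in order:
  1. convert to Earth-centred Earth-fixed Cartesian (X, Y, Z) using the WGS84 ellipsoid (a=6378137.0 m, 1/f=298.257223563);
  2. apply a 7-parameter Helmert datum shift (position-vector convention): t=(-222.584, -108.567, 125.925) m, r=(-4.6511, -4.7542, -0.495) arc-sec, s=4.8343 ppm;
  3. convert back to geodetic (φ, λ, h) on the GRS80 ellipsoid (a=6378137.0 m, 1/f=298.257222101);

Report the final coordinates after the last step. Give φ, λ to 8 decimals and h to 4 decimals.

start: φ=66.820338°, λ=-118.397498°, h=1651.019 m
→ ECEF (a=6378137.000, f=1/298.257223563): X=-1197675.2285, Y=-2215285.2096, Z=5842073.4905
→ Helmert 7p (PV): X=-1198043.5734, Y=-2215269.8772, Z=5842250.0055
→ geod (Bowring, a=6378137.000): φ=66.81962819°, λ=-118.40503544°, h=1876.9386 m

φ=66.81962819°, λ=-118.40503544°, h=1876.9386 m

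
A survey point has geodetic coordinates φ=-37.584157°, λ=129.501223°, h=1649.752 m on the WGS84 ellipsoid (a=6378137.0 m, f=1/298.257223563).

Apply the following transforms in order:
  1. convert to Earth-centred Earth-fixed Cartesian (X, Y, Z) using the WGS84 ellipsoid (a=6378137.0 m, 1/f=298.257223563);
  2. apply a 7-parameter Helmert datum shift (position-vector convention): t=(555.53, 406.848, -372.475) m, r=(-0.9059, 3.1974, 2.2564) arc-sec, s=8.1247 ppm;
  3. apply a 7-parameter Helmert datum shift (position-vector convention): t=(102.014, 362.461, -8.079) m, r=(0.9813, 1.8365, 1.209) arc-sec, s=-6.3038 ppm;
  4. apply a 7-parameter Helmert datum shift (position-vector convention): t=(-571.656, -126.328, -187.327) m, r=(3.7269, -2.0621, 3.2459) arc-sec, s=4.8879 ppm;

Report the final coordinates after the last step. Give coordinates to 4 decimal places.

X=-3220042.9979 m, Y=3906546.5772 m, Z=-3870451.8201 m

start: φ=-37.584157°, λ=129.501223°, h=1649.752 m
→ ECEF (a=6378137.000, f=1/298.257223563): X=-3219924.4241, Y=3905910.8021, Z=-3869976.3867
→ Helmert 7p (PV): X=-3219497.7741, Y=3906297.1635, Z=-3870347.5449
→ Helmert 7p (PV): X=-3219432.8211, Y=3906634.5423, Z=-3870283.9770
→ Helmert 7p (PV): X=-3220042.9979, Y=3906546.5772, Z=-3870451.8201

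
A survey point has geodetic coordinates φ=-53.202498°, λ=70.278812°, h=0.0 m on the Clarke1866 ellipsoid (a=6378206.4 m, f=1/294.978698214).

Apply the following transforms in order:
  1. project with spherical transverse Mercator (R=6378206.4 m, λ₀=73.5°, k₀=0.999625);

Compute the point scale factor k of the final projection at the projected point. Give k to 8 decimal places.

1.00019169

start: φ=-53.202498°, λ=70.278812°, h=0.000 m
→ into tm (λ₀=73.5°): φ=-53.20249800°, λ−λ₀=-3.22118800°
scale k = 1.00019169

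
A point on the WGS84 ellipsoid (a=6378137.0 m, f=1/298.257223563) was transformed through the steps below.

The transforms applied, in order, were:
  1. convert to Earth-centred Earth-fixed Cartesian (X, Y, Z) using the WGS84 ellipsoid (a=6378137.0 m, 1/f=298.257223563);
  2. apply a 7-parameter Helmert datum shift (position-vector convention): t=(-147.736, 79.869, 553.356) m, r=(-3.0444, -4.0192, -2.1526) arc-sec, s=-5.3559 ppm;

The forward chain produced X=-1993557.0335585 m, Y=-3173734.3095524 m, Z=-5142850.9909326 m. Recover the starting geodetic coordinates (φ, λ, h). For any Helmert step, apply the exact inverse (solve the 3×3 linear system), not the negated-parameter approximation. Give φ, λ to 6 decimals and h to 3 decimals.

φ=-54.102979°, λ=-122.133426°, h=-40.612 m

start: X=-1993557.0336, Y=-3173734.3096, Z=-5142850.9909 m
→ Helmert⁻¹: X=-1993487.0754, Y=-3173776.0660, Z=-5143439.8942
→ geod (Bowring, a=6378137.000): φ=-54.10297900°, λ=-122.13342600°, h=-40.6120 m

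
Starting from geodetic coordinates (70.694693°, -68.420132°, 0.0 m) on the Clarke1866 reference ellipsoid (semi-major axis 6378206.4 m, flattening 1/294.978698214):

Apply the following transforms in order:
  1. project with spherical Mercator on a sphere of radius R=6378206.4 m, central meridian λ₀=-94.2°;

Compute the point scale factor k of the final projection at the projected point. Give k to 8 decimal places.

start: φ=70.694693°, λ=-68.420132°, h=0.000 m
→ into merc (λ₀=-94.2°): φ=70.69469300°, λ−λ₀=25.77986800°
scale k = 3.02478682

3.02478682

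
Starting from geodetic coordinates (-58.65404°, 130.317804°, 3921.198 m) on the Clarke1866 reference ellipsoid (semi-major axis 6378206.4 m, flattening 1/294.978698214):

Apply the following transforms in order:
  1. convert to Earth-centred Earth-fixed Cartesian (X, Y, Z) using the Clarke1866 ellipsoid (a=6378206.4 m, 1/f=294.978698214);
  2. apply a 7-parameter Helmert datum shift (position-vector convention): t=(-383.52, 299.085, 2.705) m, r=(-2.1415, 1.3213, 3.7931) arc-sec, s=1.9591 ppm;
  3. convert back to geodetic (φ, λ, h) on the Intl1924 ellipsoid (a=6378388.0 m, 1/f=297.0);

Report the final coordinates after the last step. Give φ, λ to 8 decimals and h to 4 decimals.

start: φ=-58.654040°, λ=130.317804°, h=3921.198 m
→ ECEF (a=6378206.400, f=1/294.978698214): X=-2153454.6881, Y=2537667.6205, Z=-5427138.3911
→ Helmert 7p (PV): X=-2153923.8589, Y=2537875.7299, Z=-5427158.8706
→ geod (Bowring, a=6378388.000): φ=-58.64942367°, λ=130.32164372°, h=3890.7829 m

φ=-58.64942367°, λ=130.32164372°, h=3890.7829 m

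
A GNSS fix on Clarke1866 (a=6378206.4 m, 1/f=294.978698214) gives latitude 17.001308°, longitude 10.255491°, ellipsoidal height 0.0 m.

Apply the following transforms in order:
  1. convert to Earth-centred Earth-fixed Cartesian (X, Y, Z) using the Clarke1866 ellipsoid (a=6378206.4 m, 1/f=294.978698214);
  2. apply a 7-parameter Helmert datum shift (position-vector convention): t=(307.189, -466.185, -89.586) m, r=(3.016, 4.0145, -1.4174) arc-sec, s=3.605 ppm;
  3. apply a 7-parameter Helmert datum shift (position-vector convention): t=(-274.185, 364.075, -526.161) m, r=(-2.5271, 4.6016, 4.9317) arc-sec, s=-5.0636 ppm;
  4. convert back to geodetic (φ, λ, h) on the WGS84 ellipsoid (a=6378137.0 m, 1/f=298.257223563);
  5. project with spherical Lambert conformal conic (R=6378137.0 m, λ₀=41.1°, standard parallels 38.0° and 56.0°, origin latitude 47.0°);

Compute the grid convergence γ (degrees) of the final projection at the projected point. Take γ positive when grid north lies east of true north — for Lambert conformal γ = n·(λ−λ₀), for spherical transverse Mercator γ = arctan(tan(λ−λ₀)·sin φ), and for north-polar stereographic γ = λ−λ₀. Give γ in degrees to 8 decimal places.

-22.65277106

start: φ=17.001308°, λ=10.255491°, h=0.000 m
→ ECEF (a=6378206.400, f=1/294.978698214): X=6003756.6436, Y=1086250.2575, Z=1852859.3225
→ Helmert 7p (PV): X=6004129.0027, Y=1085719.6394, Z=1852675.4486
→ Helmert 7p (PV): X=6003839.7877, Y=1086244.4704, Z=1851992.6580
→ geod (Bowring, a=6378137.000): φ=16.99240663°, λ=10.25529851°, h=-126.9531 m
→ into lcc (λ₀=41.1°): φ=16.99240663°, λ−λ₀=-30.84470149°
convergence γ = -22.65277106°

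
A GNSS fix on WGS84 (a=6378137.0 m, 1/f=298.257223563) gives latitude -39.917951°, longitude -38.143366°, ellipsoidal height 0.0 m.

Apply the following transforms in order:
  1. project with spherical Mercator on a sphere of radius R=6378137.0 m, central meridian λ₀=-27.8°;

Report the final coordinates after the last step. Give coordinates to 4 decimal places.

start: φ=-39.917951°, λ=-38.143366°, h=0.000 m
→ merc (R=6378137.0, λ₀=-27.8°): E=-1151418.2362, N=-4854026.2961

E=-1151418.2362 m, N=-4854026.2961 m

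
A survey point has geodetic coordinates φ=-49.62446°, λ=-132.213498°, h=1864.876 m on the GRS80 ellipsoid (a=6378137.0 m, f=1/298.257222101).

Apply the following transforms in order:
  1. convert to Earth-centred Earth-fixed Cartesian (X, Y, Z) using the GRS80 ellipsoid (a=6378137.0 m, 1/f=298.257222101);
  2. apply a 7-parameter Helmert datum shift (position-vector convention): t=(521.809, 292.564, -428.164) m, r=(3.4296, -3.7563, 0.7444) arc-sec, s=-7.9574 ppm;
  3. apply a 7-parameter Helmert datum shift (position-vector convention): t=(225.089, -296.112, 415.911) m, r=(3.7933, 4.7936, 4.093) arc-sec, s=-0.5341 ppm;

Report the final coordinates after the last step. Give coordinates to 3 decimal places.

start: φ=-49.624460°, λ=-132.213498°, h=1864.876 m
→ ECEF (a=6378137.000, f=1/298.257222101): X=-2782305.0166, Y=-3067002.5992, Z=-4837256.0767
→ Helmert 7p (PV): X=-2781661.9083, Y=-3066615.2417, Z=-4837747.4122
→ Helmert 7p (PV): X=-2781486.9108, Y=-3066875.9453, Z=-4837320.6679

X=-2781486.911 m, Y=-3066875.945 m, Z=-4837320.668 m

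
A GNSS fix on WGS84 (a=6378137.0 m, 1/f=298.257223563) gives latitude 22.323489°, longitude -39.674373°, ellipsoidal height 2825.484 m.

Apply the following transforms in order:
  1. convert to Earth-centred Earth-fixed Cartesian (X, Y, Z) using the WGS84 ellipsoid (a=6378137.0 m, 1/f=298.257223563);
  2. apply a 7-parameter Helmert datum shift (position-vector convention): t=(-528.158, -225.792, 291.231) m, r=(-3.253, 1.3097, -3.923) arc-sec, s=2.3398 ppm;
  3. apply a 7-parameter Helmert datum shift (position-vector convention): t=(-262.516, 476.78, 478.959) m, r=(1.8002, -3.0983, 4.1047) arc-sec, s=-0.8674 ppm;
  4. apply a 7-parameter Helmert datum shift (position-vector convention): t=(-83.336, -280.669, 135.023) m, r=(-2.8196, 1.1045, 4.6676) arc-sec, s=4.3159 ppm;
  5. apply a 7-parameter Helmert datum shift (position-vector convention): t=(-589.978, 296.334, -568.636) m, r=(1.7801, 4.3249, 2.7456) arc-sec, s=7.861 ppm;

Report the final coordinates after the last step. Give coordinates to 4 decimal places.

start: φ=22.323489°, λ=-39.674373°, h=2825.484 m
→ ECEF (a=6378137.000, f=1/298.257223563): X=4545442.5803, Y=-3770266.0384, Z=2408660.4633
→ Helmert 7p (PV): X=4544868.6441, Y=-3770549.1161, Z=2408987.9292
→ Helmert 7p (PV): X=4544641.0349, Y=-3769999.6468, Z=2409500.1591
→ Helmert 7p (PV): X=4544675.5278, Y=-3770160.8073, Z=2409672.7811
→ Helmert 7p (PV): X=4544221.9864, Y=-3769854.4117, Z=2408995.2580

X=4544221.9864 m, Y=-3769854.4117 m, Z=2408995.2580 m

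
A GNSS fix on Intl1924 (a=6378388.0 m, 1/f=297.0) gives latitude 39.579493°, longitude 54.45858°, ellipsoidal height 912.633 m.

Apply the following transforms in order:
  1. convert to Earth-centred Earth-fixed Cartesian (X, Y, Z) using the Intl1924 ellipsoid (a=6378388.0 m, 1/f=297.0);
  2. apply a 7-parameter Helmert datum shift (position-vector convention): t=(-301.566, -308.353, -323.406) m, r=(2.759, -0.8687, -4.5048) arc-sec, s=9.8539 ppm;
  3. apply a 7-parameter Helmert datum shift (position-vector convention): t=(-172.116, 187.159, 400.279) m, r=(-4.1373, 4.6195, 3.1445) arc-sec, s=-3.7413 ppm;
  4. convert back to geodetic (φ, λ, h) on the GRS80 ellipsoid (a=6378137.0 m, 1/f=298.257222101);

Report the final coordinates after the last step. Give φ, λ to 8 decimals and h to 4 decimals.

start: φ=39.579493°, λ=54.458580°, h=912.633 m
→ ECEF (a=6378388.000, f=1/297.0): X=2861995.3305, Y=4006240.2066, Z=4042758.5075
→ Helmert 7p (PV): X=2861792.4365, Y=4005854.7480, Z=4042540.5801
→ Helmert 7p (PV): X=2861639.0810, Y=4006151.6334, Z=4042781.2925
→ geod (Bowring, a=6378137.000): φ=39.58044526°, λ=54.46135436°, h=925.9806 m

φ=39.58044526°, λ=54.46135436°, h=925.9806 m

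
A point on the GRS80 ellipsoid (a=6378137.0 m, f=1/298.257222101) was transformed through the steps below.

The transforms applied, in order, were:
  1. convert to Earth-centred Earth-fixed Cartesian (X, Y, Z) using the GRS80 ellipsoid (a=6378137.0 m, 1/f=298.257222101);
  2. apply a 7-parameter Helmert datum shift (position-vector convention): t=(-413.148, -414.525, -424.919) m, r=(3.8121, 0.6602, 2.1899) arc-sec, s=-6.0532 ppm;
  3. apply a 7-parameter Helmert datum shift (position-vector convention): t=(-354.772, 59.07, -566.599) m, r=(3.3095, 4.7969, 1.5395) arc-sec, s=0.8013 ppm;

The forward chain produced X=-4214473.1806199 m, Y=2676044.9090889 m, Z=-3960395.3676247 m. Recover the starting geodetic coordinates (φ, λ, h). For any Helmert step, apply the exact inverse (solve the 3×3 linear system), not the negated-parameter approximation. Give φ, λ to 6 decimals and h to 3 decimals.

start: X=-4214473.1806, Y=2676044.9091, Z=-3960395.3676 m
→ Helmert⁻¹: X=-4214002.9662, Y=2675951.6096, Z=-3959966.5320
→ Helmert⁻¹: X=-4213574.2357, Y=2676353.8903, Z=-3959628.5308
→ geod (Bowring, a=6378137.000): φ=-38.61041000°, λ=147.57733800°, h=1625.9470 m

φ=-38.610410°, λ=147.577338°, h=1625.947 m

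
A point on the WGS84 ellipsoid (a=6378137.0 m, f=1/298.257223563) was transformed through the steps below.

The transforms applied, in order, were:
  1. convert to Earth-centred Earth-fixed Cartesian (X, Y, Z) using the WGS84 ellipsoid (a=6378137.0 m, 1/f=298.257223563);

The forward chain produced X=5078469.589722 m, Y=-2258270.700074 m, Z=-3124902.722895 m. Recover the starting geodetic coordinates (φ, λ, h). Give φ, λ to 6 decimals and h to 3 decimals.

start: X=5078469.5897, Y=-2258270.7001, Z=-3124902.7229 m
→ geod (Bowring, a=6378137.000): φ=-29.51112000°, λ=-23.97354000°, h=3197.8970 m

φ=-29.511120°, λ=-23.973540°, h=3197.897 m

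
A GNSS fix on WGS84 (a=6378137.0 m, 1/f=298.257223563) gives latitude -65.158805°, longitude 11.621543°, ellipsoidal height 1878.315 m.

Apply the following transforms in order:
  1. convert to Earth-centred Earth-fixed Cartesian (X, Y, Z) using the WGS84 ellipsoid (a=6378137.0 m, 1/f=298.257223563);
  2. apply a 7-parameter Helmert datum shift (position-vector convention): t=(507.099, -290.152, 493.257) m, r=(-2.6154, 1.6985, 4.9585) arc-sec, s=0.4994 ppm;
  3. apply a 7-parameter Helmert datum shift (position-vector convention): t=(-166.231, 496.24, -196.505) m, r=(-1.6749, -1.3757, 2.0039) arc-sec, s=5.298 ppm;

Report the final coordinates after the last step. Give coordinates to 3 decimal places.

X=2632920.718 m, Y=541603.283 m, Z=-5766626.956 m

start: φ=-65.158805°, λ=11.621543°, h=1878.315 m
→ ECEF (a=6378137.000, f=1/298.257223563): X=2632591.8859, Y=541425.1386, Z=-5766874.9019
→ Helmert 7p (PV): X=2633039.7963, Y=541125.4203, Z=-5766413.0683
→ Helmert 7p (PV): X=2632920.7178, Y=541603.2834, Z=-5766626.9564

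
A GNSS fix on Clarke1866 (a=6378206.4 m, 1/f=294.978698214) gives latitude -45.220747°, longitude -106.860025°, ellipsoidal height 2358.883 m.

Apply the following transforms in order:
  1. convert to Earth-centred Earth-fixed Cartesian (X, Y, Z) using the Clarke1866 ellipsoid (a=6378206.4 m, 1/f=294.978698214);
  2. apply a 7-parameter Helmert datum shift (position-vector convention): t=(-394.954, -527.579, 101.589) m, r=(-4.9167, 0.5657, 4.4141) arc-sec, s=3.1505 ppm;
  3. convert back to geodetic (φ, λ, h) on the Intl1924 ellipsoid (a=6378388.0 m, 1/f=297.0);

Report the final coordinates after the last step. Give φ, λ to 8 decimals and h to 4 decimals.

φ=-45.21347747°, λ=-106.86141569°, h=2487.3965 m

start: φ=-45.220747°, λ=-106.860025°, h=2358.883 m
→ ECEF (a=6378206.400, f=1/294.978698214): X=-1305737.1568, Y=-4308492.0048, Z=-4506133.1646
→ Helmert 7p (PV): X=-1306056.3803, Y=-4309168.5130, Z=-4505939.4899
→ geod (Bowring, a=6378388.000): φ=-45.21347747°, λ=-106.86141569°, h=2487.3965 m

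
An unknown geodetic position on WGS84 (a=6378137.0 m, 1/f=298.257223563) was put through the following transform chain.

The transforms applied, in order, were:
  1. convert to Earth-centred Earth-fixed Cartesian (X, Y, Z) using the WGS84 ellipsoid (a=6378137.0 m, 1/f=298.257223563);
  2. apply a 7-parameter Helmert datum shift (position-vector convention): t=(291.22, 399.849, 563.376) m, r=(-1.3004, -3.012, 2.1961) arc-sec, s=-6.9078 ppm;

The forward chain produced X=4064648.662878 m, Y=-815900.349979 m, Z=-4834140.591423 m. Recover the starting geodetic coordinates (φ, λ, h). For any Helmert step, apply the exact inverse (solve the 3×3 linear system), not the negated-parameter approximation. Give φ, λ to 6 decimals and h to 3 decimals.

start: X=4064648.6629, Y=-815900.3500, Z=-4834140.5914 m
→ Helmert⁻¹: X=4064306.2269, Y=-816318.6294, Z=-4834801.8607
→ geod (Bowring, a=6378137.000): φ=-49.57940800°, λ=-11.35679000°, h=2908.0440 m

φ=-49.579408°, λ=-11.356790°, h=2908.044 m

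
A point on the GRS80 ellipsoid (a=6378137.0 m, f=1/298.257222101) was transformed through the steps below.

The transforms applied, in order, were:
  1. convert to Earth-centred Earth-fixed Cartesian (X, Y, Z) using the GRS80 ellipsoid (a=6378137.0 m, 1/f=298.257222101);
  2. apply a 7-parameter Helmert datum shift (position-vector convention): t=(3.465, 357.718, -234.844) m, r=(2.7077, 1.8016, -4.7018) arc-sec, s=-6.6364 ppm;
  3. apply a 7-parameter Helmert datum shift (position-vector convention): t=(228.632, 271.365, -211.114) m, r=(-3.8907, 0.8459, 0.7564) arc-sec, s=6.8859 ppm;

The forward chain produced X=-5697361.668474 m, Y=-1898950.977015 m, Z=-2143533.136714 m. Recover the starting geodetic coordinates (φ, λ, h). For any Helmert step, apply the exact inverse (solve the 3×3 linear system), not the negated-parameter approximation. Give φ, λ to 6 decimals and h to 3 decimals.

start: X=-5697361.6685, Y=-1898950.9770, Z=-2143533.1367 m
→ Helmert⁻¹: X=-5697549.2421, Y=-1899147.9410, Z=-2143366.4529
→ Helmert⁻¹: X=-5697528.4962, Y=-1899676.2740, Z=-2143170.6586
→ geod (Bowring, a=6378137.000): φ=-19.76082100°, λ=-161.56052500°, h=1105.2520 m

φ=-19.760821°, λ=-161.560525°, h=1105.252 m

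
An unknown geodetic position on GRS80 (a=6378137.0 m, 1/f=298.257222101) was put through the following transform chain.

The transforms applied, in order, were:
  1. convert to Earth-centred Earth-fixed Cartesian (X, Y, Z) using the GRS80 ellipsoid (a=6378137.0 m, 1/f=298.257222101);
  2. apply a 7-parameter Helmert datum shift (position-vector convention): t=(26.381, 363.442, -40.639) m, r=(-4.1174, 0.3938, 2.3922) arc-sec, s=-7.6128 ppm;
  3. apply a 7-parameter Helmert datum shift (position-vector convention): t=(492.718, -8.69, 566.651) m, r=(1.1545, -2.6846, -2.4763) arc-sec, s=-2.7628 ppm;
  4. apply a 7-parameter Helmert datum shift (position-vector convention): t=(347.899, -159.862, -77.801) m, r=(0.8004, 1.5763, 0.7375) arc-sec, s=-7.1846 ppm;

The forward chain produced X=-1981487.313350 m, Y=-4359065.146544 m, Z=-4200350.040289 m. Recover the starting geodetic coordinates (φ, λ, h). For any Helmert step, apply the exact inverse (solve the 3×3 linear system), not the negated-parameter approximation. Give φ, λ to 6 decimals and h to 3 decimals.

φ=-41.448783°, λ=-114.454016°, h=1511.556 m

start: X=-1981487.3134, Y=-4359065.1465, Z=-4200350.0403 m
→ Helmert⁻¹: X=-1981832.9374, Y=-4358945.8148, Z=-4200300.6475
→ Helmert⁻¹: X=-1982333.4756, Y=-4358996.4792, Z=-4200828.7060
→ Helmert⁻¹: X=-1982417.4854, Y=-4359286.2595, Z=-4200910.8506
→ geod (Bowring, a=6378137.000): φ=-41.44878300°, λ=-114.45401600°, h=1511.5560 m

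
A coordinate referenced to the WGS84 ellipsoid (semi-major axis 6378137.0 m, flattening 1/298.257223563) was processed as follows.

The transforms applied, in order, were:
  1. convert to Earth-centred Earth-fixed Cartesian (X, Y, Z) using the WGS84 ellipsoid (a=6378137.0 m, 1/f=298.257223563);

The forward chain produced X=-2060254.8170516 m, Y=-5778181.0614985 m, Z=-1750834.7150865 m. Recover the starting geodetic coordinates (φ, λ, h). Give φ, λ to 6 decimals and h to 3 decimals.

start: X=-2060254.8171, Y=-5778181.0615, Z=-1750834.7151 m
→ geod (Bowring, a=6378137.000): φ=-16.03098600°, λ=-109.62408300°, h=2936.4460 m

φ=-16.030986°, λ=-109.624083°, h=2936.446 m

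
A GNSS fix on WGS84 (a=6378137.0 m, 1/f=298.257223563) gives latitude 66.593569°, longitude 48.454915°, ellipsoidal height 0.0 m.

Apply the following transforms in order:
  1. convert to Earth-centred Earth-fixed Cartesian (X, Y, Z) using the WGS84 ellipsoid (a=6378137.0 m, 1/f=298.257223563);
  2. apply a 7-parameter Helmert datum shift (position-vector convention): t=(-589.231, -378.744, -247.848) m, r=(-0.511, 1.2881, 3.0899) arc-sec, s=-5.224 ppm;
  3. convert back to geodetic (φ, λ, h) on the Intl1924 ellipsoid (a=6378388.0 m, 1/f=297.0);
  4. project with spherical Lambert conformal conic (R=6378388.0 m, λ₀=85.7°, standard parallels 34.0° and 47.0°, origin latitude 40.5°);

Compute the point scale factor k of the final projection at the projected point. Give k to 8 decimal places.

start: φ=66.593569°, λ=48.454915°, h=0.000 m
→ ECEF (a=6378137.000, f=1/298.257223563): X=1685143.8996, Y=1901691.3010, Z=5830555.7257
→ Helmert 7p (PV): X=1684553.7887, Y=1901342.3109, Z=5830262.1842
→ geod (Bowring, a=6378388.000): φ=66.59849253°, λ=48.45965624°, h=-702.6815 m
→ into lcc (λ₀=85.7°): φ=66.59849253°, λ−λ₀=-37.24034376°
scale k = 1.13000586

1.13000586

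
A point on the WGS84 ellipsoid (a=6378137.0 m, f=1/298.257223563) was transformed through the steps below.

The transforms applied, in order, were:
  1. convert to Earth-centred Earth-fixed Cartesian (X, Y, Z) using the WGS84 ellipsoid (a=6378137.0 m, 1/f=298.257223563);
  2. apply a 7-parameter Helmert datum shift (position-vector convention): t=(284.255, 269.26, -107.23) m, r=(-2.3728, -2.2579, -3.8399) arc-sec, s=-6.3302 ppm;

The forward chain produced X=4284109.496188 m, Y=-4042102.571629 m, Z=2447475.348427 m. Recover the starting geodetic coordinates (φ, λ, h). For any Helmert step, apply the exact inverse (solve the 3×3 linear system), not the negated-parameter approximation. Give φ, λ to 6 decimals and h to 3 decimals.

φ=22.701033°, λ=-43.337885°, h=3356.112 m

start: X=4284109.4962, Y=-4042102.5716, Z=2447475.3484 m
→ Helmert⁻¹: X=4283954.4045, Y=-4042345.8244, Z=2447504.6757
→ geod (Bowring, a=6378137.000): φ=22.70103300°, λ=-43.33788500°, h=3356.1120 m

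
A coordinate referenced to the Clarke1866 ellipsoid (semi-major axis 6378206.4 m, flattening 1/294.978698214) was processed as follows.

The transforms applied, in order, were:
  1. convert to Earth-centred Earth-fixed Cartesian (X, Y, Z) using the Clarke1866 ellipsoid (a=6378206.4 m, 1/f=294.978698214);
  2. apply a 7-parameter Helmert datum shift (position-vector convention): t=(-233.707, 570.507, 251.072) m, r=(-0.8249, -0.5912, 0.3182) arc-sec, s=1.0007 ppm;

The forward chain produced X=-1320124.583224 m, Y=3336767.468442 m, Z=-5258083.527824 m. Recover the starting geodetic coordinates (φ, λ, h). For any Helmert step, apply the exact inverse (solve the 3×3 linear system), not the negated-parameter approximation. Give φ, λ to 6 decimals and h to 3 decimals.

start: X=-1320124.5832, Y=3336767.4684, Z=-5258083.5278 m
→ Helmert⁻¹: X=-1319899.4802, Y=3336216.6883, Z=-5258312.2124
→ geod (Bowring, a=6378206.400): φ=-55.87458800°, λ=111.58512000°, h=2286.0280 m

φ=-55.874588°, λ=111.585120°, h=2286.028 m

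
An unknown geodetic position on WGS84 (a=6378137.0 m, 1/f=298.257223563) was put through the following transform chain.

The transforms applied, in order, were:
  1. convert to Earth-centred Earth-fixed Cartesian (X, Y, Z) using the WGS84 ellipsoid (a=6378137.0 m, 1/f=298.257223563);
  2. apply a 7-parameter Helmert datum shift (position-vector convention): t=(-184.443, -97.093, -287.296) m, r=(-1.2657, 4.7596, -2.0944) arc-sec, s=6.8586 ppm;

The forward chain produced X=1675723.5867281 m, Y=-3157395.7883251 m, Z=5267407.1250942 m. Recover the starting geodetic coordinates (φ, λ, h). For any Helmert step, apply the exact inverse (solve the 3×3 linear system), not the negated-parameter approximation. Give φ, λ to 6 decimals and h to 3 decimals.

φ=56.019027°, λ=-62.041823°, h=2473.388 m

start: X=1675723.5867, Y=-3157395.7883, Z=5267407.1251 m
→ Helmert⁻¹: X=1675807.0417, Y=-3157292.3488, Z=5267677.5879
→ geod (Bowring, a=6378137.000): φ=56.01902700°, λ=-62.04182300°, h=2473.3880 m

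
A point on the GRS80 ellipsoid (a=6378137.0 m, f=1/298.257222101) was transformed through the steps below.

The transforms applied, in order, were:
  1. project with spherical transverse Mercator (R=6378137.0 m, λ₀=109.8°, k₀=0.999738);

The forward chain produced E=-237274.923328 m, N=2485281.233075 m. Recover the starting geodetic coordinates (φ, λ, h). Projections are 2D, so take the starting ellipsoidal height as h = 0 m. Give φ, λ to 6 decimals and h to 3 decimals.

φ=22.315228°, λ=107.495810°, h=0.000 m

start: E=-237274.9233, N=2485281.2331 m
→ tm⁻¹: φ=22.31522800°, λ=107.49581000°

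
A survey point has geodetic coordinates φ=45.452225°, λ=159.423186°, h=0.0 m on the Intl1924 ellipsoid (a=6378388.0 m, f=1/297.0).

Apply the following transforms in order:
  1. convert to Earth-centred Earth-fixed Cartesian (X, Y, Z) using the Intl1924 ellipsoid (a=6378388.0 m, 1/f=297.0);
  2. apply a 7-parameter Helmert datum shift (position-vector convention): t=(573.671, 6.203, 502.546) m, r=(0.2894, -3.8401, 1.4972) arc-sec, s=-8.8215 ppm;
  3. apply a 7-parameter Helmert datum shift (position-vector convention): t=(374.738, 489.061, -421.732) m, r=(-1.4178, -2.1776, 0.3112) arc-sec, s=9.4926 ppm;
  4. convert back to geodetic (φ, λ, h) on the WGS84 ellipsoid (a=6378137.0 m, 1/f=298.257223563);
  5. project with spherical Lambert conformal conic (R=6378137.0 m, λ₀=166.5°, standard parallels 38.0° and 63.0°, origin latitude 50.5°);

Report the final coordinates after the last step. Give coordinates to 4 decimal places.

start: φ=45.452225°, λ=159.423186°, h=0.000 m
→ ECEF (a=6378388.000, f=1/297.0): X=-4196170.4059, Y=1575299.0778, Z=4522827.7358
→ Helmert 7p (PV): X=-4195655.3550, Y=1575254.5804, Z=4523214.4731
→ Helmert 7p (PV): X=-4195370.5748, Y=1575783.3559, Z=4522780.5550
→ geod (Bowring, a=6378137.000): φ=45.45481501°, λ=159.41379563°, h=-234.7924 m
→ lcc (R=6378137.0, λ₀=166.5°): E=-541794.6790, N=-523072.3974

E=-541794.6790 m, N=-523072.3974 m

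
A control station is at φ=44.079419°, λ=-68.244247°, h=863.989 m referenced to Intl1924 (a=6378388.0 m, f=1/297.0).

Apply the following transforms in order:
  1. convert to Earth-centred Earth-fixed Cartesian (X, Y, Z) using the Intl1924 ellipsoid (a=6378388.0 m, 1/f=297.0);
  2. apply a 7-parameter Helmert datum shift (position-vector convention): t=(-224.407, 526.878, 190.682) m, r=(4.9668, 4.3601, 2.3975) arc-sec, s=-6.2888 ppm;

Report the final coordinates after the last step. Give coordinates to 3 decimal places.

X=1701259.241 m, Y=-4262760.197 m, Z=4415138.807 m

start: φ=44.079419°, λ=-68.244247°, h=863.989 m
→ ECEF (a=6378388.000, f=1/297.0): X=1701351.4669, Y=-4263227.3474, Z=4415114.5110
→ Helmert 7p (PV): X=1701259.2411, Y=-4262760.1975, Z=4415138.8069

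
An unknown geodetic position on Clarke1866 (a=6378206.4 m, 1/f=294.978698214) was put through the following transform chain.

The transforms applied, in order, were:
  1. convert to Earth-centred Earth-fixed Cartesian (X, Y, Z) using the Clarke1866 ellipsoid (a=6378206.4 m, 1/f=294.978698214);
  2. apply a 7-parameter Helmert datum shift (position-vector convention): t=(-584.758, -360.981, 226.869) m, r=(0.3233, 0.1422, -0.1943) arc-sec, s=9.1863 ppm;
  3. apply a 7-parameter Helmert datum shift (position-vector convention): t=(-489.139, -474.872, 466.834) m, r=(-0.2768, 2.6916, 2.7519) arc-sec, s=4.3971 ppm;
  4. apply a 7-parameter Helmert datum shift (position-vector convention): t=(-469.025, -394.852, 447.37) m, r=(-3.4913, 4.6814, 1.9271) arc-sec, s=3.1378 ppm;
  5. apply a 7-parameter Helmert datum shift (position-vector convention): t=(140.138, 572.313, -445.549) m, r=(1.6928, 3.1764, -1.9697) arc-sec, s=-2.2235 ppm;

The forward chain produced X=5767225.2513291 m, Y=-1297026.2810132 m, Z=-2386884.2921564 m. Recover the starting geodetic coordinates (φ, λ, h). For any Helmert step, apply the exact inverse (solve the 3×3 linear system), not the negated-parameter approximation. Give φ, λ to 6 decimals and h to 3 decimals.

φ=-22.122407°, λ=-12.665752°, h=1121.780 m

start: X=5767225.2513, Y=-1297026.2810, Z=-2386884.2922 m
→ Helmert⁻¹: X=5767147.0762, Y=-1297565.9911, Z=-2386344.5885
→ Helmert⁻¹: X=5767640.0524, Y=-1297180.5575, Z=-2386675.5230
→ Helmert⁻¹: X=5768117.6768, Y=-1296773.7362, Z=-2387058.3312
→ Helmert⁻¹: X=5768652.3092, Y=-1296399.1539, Z=-2387257.2611
→ geod (Bowring, a=6378206.400): φ=-22.12240700°, λ=-12.66575200°, h=1121.7800 m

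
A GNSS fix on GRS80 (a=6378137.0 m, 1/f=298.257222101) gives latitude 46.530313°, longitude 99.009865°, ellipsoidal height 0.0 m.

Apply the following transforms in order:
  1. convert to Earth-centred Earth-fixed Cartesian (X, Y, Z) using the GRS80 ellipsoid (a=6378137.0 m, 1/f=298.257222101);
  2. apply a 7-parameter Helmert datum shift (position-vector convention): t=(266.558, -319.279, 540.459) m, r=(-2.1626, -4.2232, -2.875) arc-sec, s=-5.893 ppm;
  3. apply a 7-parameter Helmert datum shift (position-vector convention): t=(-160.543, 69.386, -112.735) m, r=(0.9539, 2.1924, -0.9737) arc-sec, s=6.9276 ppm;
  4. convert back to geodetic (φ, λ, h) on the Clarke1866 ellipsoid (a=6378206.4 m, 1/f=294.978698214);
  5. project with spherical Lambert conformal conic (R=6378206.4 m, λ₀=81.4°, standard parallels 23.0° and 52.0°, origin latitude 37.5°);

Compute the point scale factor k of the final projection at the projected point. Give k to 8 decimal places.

start: φ=46.530313°, λ=99.009865°, h=0.000 m
→ ECEF (a=6378137.000, f=1/298.257222101): X=-688390.8334, Y=4341490.5898, Z=4605999.2554
→ Helmert 7p (PV): X=-688154.0113, Y=4341203.6131, Z=4606452.9584
→ Helmert 7p (PV): X=-688249.8657, Y=4341285.0185, Z=4606399.5262
→ geod (Bowring, a=6378206.400): φ=46.53639733°, λ=99.00846979°, h=191.3669 m
→ into lcc (λ₀=81.4°): φ=46.53639733°, λ−λ₀=17.60846979°
scale k = 0.97935263

0.97935263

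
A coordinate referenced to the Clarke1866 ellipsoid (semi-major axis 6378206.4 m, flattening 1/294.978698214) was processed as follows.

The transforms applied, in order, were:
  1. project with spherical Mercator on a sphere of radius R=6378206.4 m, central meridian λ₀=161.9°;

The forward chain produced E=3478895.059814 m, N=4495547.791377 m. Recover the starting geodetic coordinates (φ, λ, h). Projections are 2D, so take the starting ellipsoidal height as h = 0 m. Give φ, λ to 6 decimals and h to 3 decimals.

start: E=3478895.0598, N=4495547.7914 m
→ merc⁻¹: φ=37.40349400°, λ=-166.84889400°

φ=37.403494°, λ=-166.848894°, h=0.000 m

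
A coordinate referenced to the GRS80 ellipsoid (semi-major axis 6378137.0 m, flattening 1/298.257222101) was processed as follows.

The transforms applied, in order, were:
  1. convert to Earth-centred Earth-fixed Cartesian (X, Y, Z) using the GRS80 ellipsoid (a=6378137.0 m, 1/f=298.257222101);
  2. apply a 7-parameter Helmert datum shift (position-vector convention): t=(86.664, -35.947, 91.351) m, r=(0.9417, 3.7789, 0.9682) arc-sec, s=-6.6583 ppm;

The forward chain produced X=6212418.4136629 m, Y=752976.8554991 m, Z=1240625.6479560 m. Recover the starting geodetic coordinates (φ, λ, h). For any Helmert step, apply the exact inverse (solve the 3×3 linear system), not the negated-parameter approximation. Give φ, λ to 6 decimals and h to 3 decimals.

φ=11.287453°, λ=6.911061°, h=2296.462 m

start: X=6212418.4137, Y=752976.8555, Z=1240625.6480 m
→ Helmert⁻¹: X=6212353.9185, Y=752994.3199, Z=1240652.9333
→ geod (Bowring, a=6378137.000): φ=11.28745300°, λ=6.91106100°, h=2296.4620 m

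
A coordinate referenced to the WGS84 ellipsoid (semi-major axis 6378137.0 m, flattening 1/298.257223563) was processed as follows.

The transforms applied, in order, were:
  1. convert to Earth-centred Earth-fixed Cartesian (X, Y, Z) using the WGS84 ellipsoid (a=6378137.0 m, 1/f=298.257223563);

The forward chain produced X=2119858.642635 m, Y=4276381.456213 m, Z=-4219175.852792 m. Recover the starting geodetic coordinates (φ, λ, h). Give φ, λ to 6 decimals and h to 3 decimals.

φ=-41.666807°, λ=63.631779°, h=1723.819 m

start: X=2119858.6426, Y=4276381.4562, Z=-4219175.8528 m
→ geod (Bowring, a=6378137.000): φ=-41.66680700°, λ=63.63177900°, h=1723.8190 m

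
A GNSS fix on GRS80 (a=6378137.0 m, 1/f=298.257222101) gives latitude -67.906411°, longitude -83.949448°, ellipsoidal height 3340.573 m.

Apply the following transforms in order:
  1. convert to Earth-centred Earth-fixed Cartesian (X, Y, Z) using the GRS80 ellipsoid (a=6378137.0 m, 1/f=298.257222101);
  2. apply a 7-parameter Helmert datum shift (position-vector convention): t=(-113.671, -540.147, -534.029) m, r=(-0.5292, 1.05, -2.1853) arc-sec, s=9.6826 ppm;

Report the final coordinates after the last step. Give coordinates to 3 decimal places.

X=253558.984 m, Y=-2394300.448 m, Z=-5890856.281 m

start: φ=-67.906411°, λ=-83.949448°, h=3340.573 m
→ ECEF (a=6378137.000, f=1/298.257222101): X=253725.5441, Y=-2393719.3235, Z=-5890270.0683
→ Helmert 7p (PV): X=253558.9840, Y=-2394300.4485, Z=-5890856.2806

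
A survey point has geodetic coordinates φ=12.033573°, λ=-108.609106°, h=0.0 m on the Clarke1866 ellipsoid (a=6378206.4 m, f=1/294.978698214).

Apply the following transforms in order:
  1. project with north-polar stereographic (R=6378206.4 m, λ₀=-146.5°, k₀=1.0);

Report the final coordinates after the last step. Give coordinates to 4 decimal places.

start: φ=12.033573°, λ=-108.609106°, h=0.000 m
→ stereo (R=6378206.4, λ₀=-146.5°): E=6340433.7368, N=-8147316.7555

E=6340433.7368 m, N=-8147316.7555 m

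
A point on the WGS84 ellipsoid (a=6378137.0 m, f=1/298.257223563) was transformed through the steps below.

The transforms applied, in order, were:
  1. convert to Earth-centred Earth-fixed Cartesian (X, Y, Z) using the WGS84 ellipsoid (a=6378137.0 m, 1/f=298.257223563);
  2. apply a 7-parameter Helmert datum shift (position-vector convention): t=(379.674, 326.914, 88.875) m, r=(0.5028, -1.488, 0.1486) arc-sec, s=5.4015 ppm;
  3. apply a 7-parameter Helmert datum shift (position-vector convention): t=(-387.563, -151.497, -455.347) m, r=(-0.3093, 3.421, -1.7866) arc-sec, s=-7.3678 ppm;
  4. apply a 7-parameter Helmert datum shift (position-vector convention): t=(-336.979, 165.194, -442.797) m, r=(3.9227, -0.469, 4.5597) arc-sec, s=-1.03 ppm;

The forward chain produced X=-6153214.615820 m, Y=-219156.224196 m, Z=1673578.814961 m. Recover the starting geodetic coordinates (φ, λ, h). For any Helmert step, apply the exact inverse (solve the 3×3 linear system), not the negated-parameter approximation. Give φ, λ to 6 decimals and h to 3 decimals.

φ=15.311411°, λ=-177.958029°, h=3766.090 m

start: X=-6153214.6158, Y=-219156.2242, Z=1673578.8150 m
→ Helmert⁻¹: X=-6152885.0125, Y=-219153.7916, Z=1674041.4943
→ Helmert⁻¹: X=-6152568.6536, Y=-219059.7105, Z=1674406.8070
→ Helmert⁻¹: X=-6152903.1719, Y=-219376.9253, Z=1674353.8102
→ geod (Bowring, a=6378137.000): φ=15.31141100°, λ=-177.95802900°, h=3766.0900 m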